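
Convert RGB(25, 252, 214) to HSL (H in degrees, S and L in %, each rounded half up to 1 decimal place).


Normalize: R'=25/255≈0.0980, G'=252/255≈0.9882, B'=214/255≈0.8392
Max=252/255, Min=25/255, Δ=Max-Min=227/255
L = (Max+Min)/2 = (252+25)/510 = 277/510 = 0.54313… → L = 54.3%
L > 0.5 → S = Δ/(2-Max-Min) = 227/(510-252-25) = 227/233 = 0.97424… → S = 97.4%
(the 1/255 factors cancel in S and H, so raw channel differences can be used)
Max is G' → H = 60 × ((B-R)/Δ + 2) = 60 × ((214-25)/227 + 2)
  189/227 + 2 = 0.8325… + 2 = 2.8325…
  H = 60 × 2.8325… = 169.955…° → H = 170.0°
= HSL(170.0°, 97.4%, 54.3%)


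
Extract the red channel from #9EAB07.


Color: #9EAB07
R = 9E = 158
G = AB = 171
B = 07 = 7
Red = 158


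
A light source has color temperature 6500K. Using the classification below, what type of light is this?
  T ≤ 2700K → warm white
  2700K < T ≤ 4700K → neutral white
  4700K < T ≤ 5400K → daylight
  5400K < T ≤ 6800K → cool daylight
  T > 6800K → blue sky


Temperature: 6500K
5400K < 6500K ≤ 6800K → cool daylight
Classification: cool daylight


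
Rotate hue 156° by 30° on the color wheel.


New hue = (H + rotation) mod 360
New hue = (156 + 30) mod 360
= 186 mod 360
= 186°


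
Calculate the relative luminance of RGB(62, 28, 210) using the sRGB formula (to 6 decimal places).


Linearize each channel (sRGB transfer function): c = v/255; c_lin = c/12.92 if c ≤ 0.04045, else ((c+0.055)/1.055)^2.4
  R: 62/255 ≈ 0.243137 > 0.04045 → ((0.243137+0.055)/1.055)^2.4 ≈ 0.048172
  G: 28/255 ≈ 0.109804 > 0.04045 → ((0.109804+0.055)/1.055)^2.4 ≈ 0.011612
  B: 210/255 ≈ 0.823529 > 0.04045 → ((0.823529+0.055)/1.055)^2.4 ≈ 0.644480
R_lin = 0.048172, G_lin = 0.011612, B_lin = 0.644480
L = 0.2126×R + 0.7152×G + 0.0722×B
L = 0.2126×0.048172 + 0.7152×0.011612 + 0.0722×0.644480
L ≈ 0.065078


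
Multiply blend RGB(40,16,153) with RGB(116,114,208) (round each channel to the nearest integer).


Multiply: C = A×B/255, rounded to nearest integer
R: 40×116/255 = 4640/255 ≈ 18.196 → 18
G: 16×114/255 = 1824/255 ≈ 7.153 → 7
B: 153×208/255 = 31824/255 ≈ 124.800 → 125
= RGB(18, 7, 125)


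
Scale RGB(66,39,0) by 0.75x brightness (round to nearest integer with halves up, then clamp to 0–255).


Multiply each channel by 0.75, round half up, clamp to [0, 255]
R: 66×0.75 = 49.5 → round → 50
G: 39×0.75 = 29.25 → round → 29
B: 0×0.75 = 0
= RGB(50, 29, 0)


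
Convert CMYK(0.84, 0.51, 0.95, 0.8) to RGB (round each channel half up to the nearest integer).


R = 255 × (1-C) × (1-K) = 255 × 0.16 × 0.20 = 8.16 → 8
G = 255 × (1-M) × (1-K) = 255 × 0.49 × 0.20 = 24.99 → 25
B = 255 × (1-Y) × (1-K) = 255 × 0.05 × 0.20 = 2.55 → 3
= RGB(8, 25, 3)


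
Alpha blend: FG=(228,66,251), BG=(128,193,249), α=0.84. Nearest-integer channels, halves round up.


C = α×F + (1-α)×B, with 1-α = 0.16
R: 0.84×228 + 0.16×128 = 191.52 + 20.48 = 212.00 → 212
G: 0.84×66 + 0.16×193 = 55.44 + 30.88 = 86.32 → 86
B: 0.84×251 + 0.16×249 = 210.84 + 39.84 = 250.68 → 251
= RGB(212, 86, 251)


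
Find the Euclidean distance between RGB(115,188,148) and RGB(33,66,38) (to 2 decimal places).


d = √[(R₁-R₂)² + (G₁-G₂)² + (B₁-B₂)²]
d = √[(115-33)² + (188-66)² + (148-38)²]
d = √[6724 + 14884 + 12100]
d = √33708
d ≈ 183.60


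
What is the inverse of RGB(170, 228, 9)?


Invert: (255-R, 255-G, 255-B)
R: 255-170 = 85
G: 255-228 = 27
B: 255-9 = 246
= RGB(85, 27, 246)


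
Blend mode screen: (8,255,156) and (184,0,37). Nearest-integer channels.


Screen: C = 255 - (255-A)×(255-B)/255, rounded to nearest integer
R: 255 - (255-8)×(255-184)/255 = 255 - 17537/255 ≈ 255 - 68.773 = 186.227 → 186
G: 255 - (255-255)×(255-0)/255 = 255 - 0/255 ≈ 255 - 0.000 = 255.000 → 255
B: 255 - (255-156)×(255-37)/255 = 255 - 21582/255 ≈ 255 - 84.635 = 170.365 → 170
= RGB(186, 255, 170)


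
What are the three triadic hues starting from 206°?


Triadic: equally spaced at 120° intervals
H1 = 206°
H2 = (206 + 120) mod 360 = 326°
H3 = (206 + 240) mod 360 = 86°
Triadic = 206°, 326°, 86°


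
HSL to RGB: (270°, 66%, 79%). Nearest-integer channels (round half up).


H=270°, S=0.66, L=0.79
C = (1-|2L-1|)×S = (1-|0.58|)×0.66 = 0.2772
H' = H/60 = 270/60 ≈ 4.5000; X = C×(1-|H' mod 2 - 1|) = 0.1386
m = L - C/2 = 0.79 - 0.1386 = 0.6514
Sector ⌊H'⌋ = 4 → (R',G',B') = (0.1386, 0.0, 0.2772)
RGB = ((R'+m)×255, (G'+m)×255, (B'+m)×255) = (201.45, 166.107, 236.793)
Round half up → RGB(201, 166, 237)


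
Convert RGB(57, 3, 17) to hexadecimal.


R = 57 → 39 (hex)
G = 3 → 03 (hex)
B = 17 → 11 (hex)
Hex = #390311


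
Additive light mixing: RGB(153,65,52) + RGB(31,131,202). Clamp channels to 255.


Additive: each channel = min(255, C₁+C₂)
R: 153+31 = 184 → 184
G: 65+131 = 196 → 196
B: 52+202 = 254 → 254
= RGB(184, 196, 254)


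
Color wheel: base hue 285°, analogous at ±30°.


Base hue: 285°
Left analog: (285 - 30) mod 360 = 255°
Right analog: (285 + 30) mod 360 = 315°
Analogous hues = 255° and 315°


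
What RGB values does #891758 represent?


89 → 137 (R)
17 → 23 (G)
58 → 88 (B)
= RGB(137, 23, 88)


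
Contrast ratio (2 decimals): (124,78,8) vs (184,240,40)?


Linearize each sRGB channel c=v/255: c/12.92 if c ≤ 0.04045 else ((c+0.055)/1.055)^2.4
L = 0.2126×R_lin + 0.7152×G_lin + 0.0722×B_lin
Color 1 (124,78,8):
  R=124: 124/255≈0.4863 > 0.04045 → ((0.4863+0.055)/1.055)^2.4 ≈ 0.20156
  G=78: 78/255≈0.3059 > 0.04045 → ((0.3059+0.055)/1.055)^2.4 ≈ 0.07619
  B=8: 8/255≈0.0314 ≤ 0.04045 → 0.0314/12.92 ≈ 0.00243
  L1 = 0.2126×0.20156 + 0.7152×0.07619 + 0.0722×0.00243 ≈ 0.09751
Color 2 (184,240,40):
  R=184: 184/255≈0.7216 > 0.04045 → ((0.7216+0.055)/1.055)^2.4 ≈ 0.47932
  G=240: 240/255≈0.9412 > 0.04045 → ((0.9412+0.055)/1.055)^2.4 ≈ 0.87137
  B=40: 40/255≈0.1569 > 0.04045 → ((0.1569+0.055)/1.055)^2.4 ≈ 0.02122
  L2 = 0.2126×0.47932 + 0.7152×0.87137 + 0.0722×0.02122 ≈ 0.72664
Lighter = 0.72664, Darker = 0.09751
Ratio = (L_lighter + 0.05) / (L_darker + 0.05)
Ratio = (0.72664 + 0.05) / (0.09751 + 0.05) = 0.77664 / 0.14751 ≈ 5.2648
Ratio ≈ 5.26:1


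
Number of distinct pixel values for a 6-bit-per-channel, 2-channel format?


Total bits = 6 bits/channel × 2 channels = 12 bits
Distinct pixel values = 2^12
= 4,096 pixel values


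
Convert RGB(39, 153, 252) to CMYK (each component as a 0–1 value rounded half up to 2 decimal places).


R'=39/255≈0.1529, G'=153/255≈0.6000, B'=252/255≈0.9882
K = 1 - max(R',G',B') = 1 - 252/255 = 3/255 = 0.01176… → 0.01
(1-R'-K)/(1-K) simplifies to (max-R)/max with max = 252:
C = (252-39)/252 = 213/252 = 0.84523… → 0.85
M = (252-153)/252 = 99/252 = 0.39285… → 0.39
Y = (252-252)/252 = 0/252 = 0 → 0.00
= CMYK(0.85, 0.39, 0.00, 0.01)


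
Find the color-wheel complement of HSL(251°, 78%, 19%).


Complement = opposite side of color wheel = hue + 180°
H' = (251 + 180) mod 360 = 71°
S and L unchanged.
= HSL(71°, 78%, 19%)


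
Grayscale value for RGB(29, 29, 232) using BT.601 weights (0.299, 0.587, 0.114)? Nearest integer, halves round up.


Gray = 0.299×R + 0.587×G + 0.114×B
Gray = 0.299×29 + 0.587×29 + 0.114×232
Gray = 8.671 + 17.023 + 26.448
Gray = 52.142 → round half up → 52
Gray = 52


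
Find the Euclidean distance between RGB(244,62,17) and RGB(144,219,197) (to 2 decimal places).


d = √[(R₁-R₂)² + (G₁-G₂)² + (B₁-B₂)²]
d = √[(244-144)² + (62-219)² + (17-197)²]
d = √[10000 + 24649 + 32400]
d = √67049
d ≈ 258.94


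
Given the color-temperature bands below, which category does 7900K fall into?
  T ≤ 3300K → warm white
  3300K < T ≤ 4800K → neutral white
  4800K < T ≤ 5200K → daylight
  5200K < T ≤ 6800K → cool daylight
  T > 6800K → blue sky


Temperature: 7900K
7900K > 6800K → blue sky
Classification: blue sky


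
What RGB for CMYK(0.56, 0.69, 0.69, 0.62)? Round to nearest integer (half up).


R = 255 × (1-C) × (1-K) = 255 × 0.44 × 0.38 = 42.636 → 43
G = 255 × (1-M) × (1-K) = 255 × 0.31 × 0.38 = 30.039 → 30
B = 255 × (1-Y) × (1-K) = 255 × 0.31 × 0.38 = 30.039 → 30
= RGB(43, 30, 30)


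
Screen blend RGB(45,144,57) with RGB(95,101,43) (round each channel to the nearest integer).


Screen: C = 255 - (255-A)×(255-B)/255, rounded to nearest integer
R: 255 - (255-45)×(255-95)/255 = 255 - 33600/255 ≈ 255 - 131.765 = 123.235 → 123
G: 255 - (255-144)×(255-101)/255 = 255 - 17094/255 ≈ 255 - 67.035 = 187.965 → 188
B: 255 - (255-57)×(255-43)/255 = 255 - 41976/255 ≈ 255 - 164.612 = 90.388 → 90
= RGB(123, 188, 90)


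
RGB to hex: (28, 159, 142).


R = 28 → 1C (hex)
G = 159 → 9F (hex)
B = 142 → 8E (hex)
Hex = #1C9F8E


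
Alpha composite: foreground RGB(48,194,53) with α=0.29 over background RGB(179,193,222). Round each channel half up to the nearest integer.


C = α×F + (1-α)×B, with 1-α = 0.71
R: 0.29×48 + 0.71×179 = 13.92 + 127.09 = 141.01 → 141
G: 0.29×194 + 0.71×193 = 56.26 + 137.03 = 193.29 → 193
B: 0.29×53 + 0.71×222 = 15.37 + 157.62 = 172.99 → 173
= RGB(141, 193, 173)


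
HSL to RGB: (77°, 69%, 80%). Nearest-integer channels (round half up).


H=77°, S=0.69, L=0.80
C = (1-|2L-1|)×S = (1-|0.60|)×0.69 = 0.276
H' = H/60 = 77/60 ≈ 1.2833; X = C×(1-|H' mod 2 - 1|) = 0.1978
m = L - C/2 = 0.80 - 0.138 = 0.662
Sector ⌊H'⌋ = 1 → (R',G',B') = (0.1978, 0.276, 0.0)
RGB = ((R'+m)×255, (G'+m)×255, (B'+m)×255) = (219.249, 239.19, 168.81)
Round half up → RGB(219, 239, 169)


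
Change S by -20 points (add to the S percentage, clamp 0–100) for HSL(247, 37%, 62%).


Original S = 37%
Adjustment = -20 percentage points
New S = 37 + (-20) = 17
Clamp to [0, 100] → 17
= HSL(247°, 17%, 62%)


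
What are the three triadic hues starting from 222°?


Triadic: equally spaced at 120° intervals
H1 = 222°
H2 = (222 + 120) mod 360 = 342°
H3 = (222 + 240) mod 360 = 102°
Triadic = 222°, 342°, 102°


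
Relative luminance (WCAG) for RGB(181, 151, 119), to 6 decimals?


Linearize each channel (sRGB transfer function): c = v/255; c_lin = c/12.92 if c ≤ 0.04045, else ((c+0.055)/1.055)^2.4
  R: 181/255 ≈ 0.709804 > 0.04045 → ((0.709804+0.055)/1.055)^2.4 ≈ 0.462077
  G: 151/255 ≈ 0.592157 > 0.04045 → ((0.592157+0.055)/1.055)^2.4 ≈ 0.309469
  B: 119/255 ≈ 0.466667 > 0.04045 → ((0.466667+0.055)/1.055)^2.4 ≈ 0.184475
R_lin = 0.462077, G_lin = 0.309469, B_lin = 0.184475
L = 0.2126×R + 0.7152×G + 0.0722×B
L = 0.2126×0.462077 + 0.7152×0.309469 + 0.0722×0.184475
L ≈ 0.332889


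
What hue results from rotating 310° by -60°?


New hue = (H + rotation) mod 360
New hue = (310 -60) mod 360
= 250 mod 360
= 250°


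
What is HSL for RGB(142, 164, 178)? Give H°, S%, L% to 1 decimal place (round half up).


Normalize: R'=142/255≈0.5569, G'=164/255≈0.6431, B'=178/255≈0.6980
Max=178/255, Min=142/255, Δ=Max-Min=36/255
L = (Max+Min)/2 = (178+142)/510 = 320/510 = 0.62745… → L = 62.7%
L > 0.5 → S = Δ/(2-Max-Min) = 36/(510-178-142) = 36/190 = 0.18947… → S = 18.9%
(the 1/255 factors cancel in S and H, so raw channel differences can be used)
Max is B' → H = 60 × ((R-G)/Δ + 4) = 60 × ((142-164)/36 + 4)
  -22/36 + 4 = -0.6111… + 4 = 3.3888…
  H = 60 × 3.3888… = 203.333…° → H = 203.3°
= HSL(203.3°, 18.9%, 62.7%)


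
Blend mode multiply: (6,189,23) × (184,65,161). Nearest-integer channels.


Multiply: C = A×B/255, rounded to nearest integer
R: 6×184/255 = 1104/255 ≈ 4.329 → 4
G: 189×65/255 = 12285/255 ≈ 48.176 → 48
B: 23×161/255 = 3703/255 ≈ 14.522 → 15
= RGB(4, 48, 15)


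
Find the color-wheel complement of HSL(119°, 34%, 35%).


Complement = opposite side of color wheel = hue + 180°
H' = (119 + 180) mod 360 = 299°
S and L unchanged.
= HSL(299°, 34%, 35%)


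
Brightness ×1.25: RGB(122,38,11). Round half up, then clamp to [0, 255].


Multiply each channel by 1.25, round half up, clamp to [0, 255]
R: 122×1.25 = 152.5 → round → 153
G: 38×1.25 = 47.5 → round → 48
B: 11×1.25 = 13.75 → round → 14
= RGB(153, 48, 14)


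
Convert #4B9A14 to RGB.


4B → 75 (R)
9A → 154 (G)
14 → 20 (B)
= RGB(75, 154, 20)


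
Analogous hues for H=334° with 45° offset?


Base hue: 334°
Left analog: (334 - 45) mod 360 = 289°
Right analog: (334 + 45) mod 360 = 19°
Analogous hues = 289° and 19°


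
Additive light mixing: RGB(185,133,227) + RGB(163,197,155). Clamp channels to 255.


Additive: each channel = min(255, C₁+C₂)
R: 185+163 = 348 → 255
G: 133+197 = 330 → 255
B: 227+155 = 382 → 255
= RGB(255, 255, 255)


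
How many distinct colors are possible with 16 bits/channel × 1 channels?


Total bits = 16 bits/channel × 1 channels = 16 bits
Distinct colors = 2^16
= 65,536 colors


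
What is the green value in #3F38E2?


Color: #3F38E2
R = 3F = 63
G = 38 = 56
B = E2 = 226
Green = 56


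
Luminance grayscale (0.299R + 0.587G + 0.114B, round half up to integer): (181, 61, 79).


Gray = 0.299×R + 0.587×G + 0.114×B
Gray = 0.299×181 + 0.587×61 + 0.114×79
Gray = 54.119 + 35.807 + 9.006
Gray = 98.932 → round half up → 99
Gray = 99


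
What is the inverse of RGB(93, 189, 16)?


Invert: (255-R, 255-G, 255-B)
R: 255-93 = 162
G: 255-189 = 66
B: 255-16 = 239
= RGB(162, 66, 239)


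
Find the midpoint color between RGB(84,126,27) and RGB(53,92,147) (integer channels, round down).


Midpoint: each channel = ⌊(C₁+C₂)/2⌋
R: ⌊(84+53)/2⌋ = 68
G: ⌊(126+92)/2⌋ = 109
B: ⌊(27+147)/2⌋ = 87
= RGB(68, 109, 87)


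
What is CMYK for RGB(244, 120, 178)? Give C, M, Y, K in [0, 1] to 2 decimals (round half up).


R'=244/255≈0.9569, G'=120/255≈0.4706, B'=178/255≈0.6980
K = 1 - max(R',G',B') = 1 - 244/255 = 11/255 = 0.04313… → 0.04
(1-R'-K)/(1-K) simplifies to (max-R)/max with max = 244:
C = (244-244)/244 = 0/244 = 0 → 0.00
M = (244-120)/244 = 124/244 = 0.50819… → 0.51
Y = (244-178)/244 = 66/244 = 0.27049… → 0.27
= CMYK(0.00, 0.51, 0.27, 0.04)


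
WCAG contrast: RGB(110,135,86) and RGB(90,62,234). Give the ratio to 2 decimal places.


Linearize each sRGB channel c=v/255: c/12.92 if c ≤ 0.04045 else ((c+0.055)/1.055)^2.4
L = 0.2126×R_lin + 0.7152×G_lin + 0.0722×B_lin
Color 1 (110,135,86):
  R=110: 110/255≈0.4314 > 0.04045 → ((0.4314+0.055)/1.055)^2.4 ≈ 0.15593
  G=135: 135/255≈0.5294 > 0.04045 → ((0.5294+0.055)/1.055)^2.4 ≈ 0.24228
  B=86: 86/255≈0.3373 > 0.04045 → ((0.3373+0.055)/1.055)^2.4 ≈ 0.09306
  L1 = 0.2126×0.15593 + 0.7152×0.24228 + 0.0722×0.09306 ≈ 0.21315
Color 2 (90,62,234):
  R=90: 90/255≈0.3529 > 0.04045 → ((0.3529+0.055)/1.055)^2.4 ≈ 0.10224
  G=62: 62/255≈0.2431 > 0.04045 → ((0.2431+0.055)/1.055)^2.4 ≈ 0.04817
  B=234: 234/255≈0.9176 > 0.04045 → ((0.9176+0.055)/1.055)^2.4 ≈ 0.82279
  L2 = 0.2126×0.10224 + 0.7152×0.04817 + 0.0722×0.82279 ≈ 0.11559
Lighter = 0.21315, Darker = 0.11559
Ratio = (L_lighter + 0.05) / (L_darker + 0.05)
Ratio = (0.21315 + 0.05) / (0.11559 + 0.05) = 0.26315 / 0.16559 ≈ 1.5891
Ratio ≈ 1.59:1


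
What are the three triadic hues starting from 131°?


Triadic: equally spaced at 120° intervals
H1 = 131°
H2 = (131 + 120) mod 360 = 251°
H3 = (131 + 240) mod 360 = 11°
Triadic = 131°, 251°, 11°


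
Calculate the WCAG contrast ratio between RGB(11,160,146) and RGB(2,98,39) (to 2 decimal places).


Linearize each sRGB channel c=v/255: c/12.92 if c ≤ 0.04045 else ((c+0.055)/1.055)^2.4
L = 0.2126×R_lin + 0.7152×G_lin + 0.0722×B_lin
Color 1 (11,160,146):
  R=11: 11/255≈0.0431 > 0.04045 → ((0.0431+0.055)/1.055)^2.4 ≈ 0.00335
  G=160: 160/255≈0.6275 > 0.04045 → ((0.6275+0.055)/1.055)^2.4 ≈ 0.35153
  B=146: 146/255≈0.5725 > 0.04045 → ((0.5725+0.055)/1.055)^2.4 ≈ 0.28744
  L1 = 0.2126×0.00335 + 0.7152×0.35153 + 0.0722×0.28744 ≈ 0.27288
Color 2 (2,98,39):
  R=2: 2/255≈0.0078 ≤ 0.04045 → 0.0078/12.92 ≈ 0.00061
  G=98: 98/255≈0.3843 > 0.04045 → ((0.3843+0.055)/1.055)^2.4 ≈ 0.12214
  B=39: 39/255≈0.1529 > 0.04045 → ((0.1529+0.055)/1.055)^2.4 ≈ 0.02029
  L2 = 0.2126×0.00061 + 0.7152×0.12214 + 0.0722×0.02029 ≈ 0.08895
Lighter = 0.27288, Darker = 0.08895
Ratio = (L_lighter + 0.05) / (L_darker + 0.05)
Ratio = (0.27288 + 0.05) / (0.08895 + 0.05) = 0.32288 / 0.13895 ≈ 2.3238
Ratio ≈ 2.32:1


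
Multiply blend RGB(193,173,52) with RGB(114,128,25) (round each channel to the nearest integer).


Multiply: C = A×B/255, rounded to nearest integer
R: 193×114/255 = 22002/255 ≈ 86.282 → 86
G: 173×128/255 = 22144/255 ≈ 86.839 → 87
B: 52×25/255 = 1300/255 ≈ 5.098 → 5
= RGB(86, 87, 5)


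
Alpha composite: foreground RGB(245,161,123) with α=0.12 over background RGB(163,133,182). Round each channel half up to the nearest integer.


C = α×F + (1-α)×B, with 1-α = 0.88
R: 0.12×245 + 0.88×163 = 29.40 + 143.44 = 172.84 → 173
G: 0.12×161 + 0.88×133 = 19.32 + 117.04 = 136.36 → 136
B: 0.12×123 + 0.88×182 = 14.76 + 160.16 = 174.92 → 175
= RGB(173, 136, 175)


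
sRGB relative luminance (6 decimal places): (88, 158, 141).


Linearize each channel (sRGB transfer function): c = v/255; c_lin = c/12.92 if c ≤ 0.04045, else ((c+0.055)/1.055)^2.4
  R: 88/255 ≈ 0.345098 > 0.04045 → ((0.345098+0.055)/1.055)^2.4 ≈ 0.097587
  G: 158/255 ≈ 0.619608 > 0.04045 → ((0.619608+0.055)/1.055)^2.4 ≈ 0.341914
  B: 141/255 ≈ 0.552941 > 0.04045 → ((0.552941+0.055)/1.055)^2.4 ≈ 0.266356
R_lin = 0.097587, G_lin = 0.341914, B_lin = 0.266356
L = 0.2126×R + 0.7152×G + 0.0722×B
L = 0.2126×0.097587 + 0.7152×0.341914 + 0.0722×0.266356
L ≈ 0.284515


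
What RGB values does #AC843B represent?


AC → 172 (R)
84 → 132 (G)
3B → 59 (B)
= RGB(172, 132, 59)


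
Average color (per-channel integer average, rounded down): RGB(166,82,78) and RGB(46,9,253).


Midpoint: each channel = ⌊(C₁+C₂)/2⌋
R: ⌊(166+46)/2⌋ = 106
G: ⌊(82+9)/2⌋ = 45
B: ⌊(78+253)/2⌋ = 165
= RGB(106, 45, 165)


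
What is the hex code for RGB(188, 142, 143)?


R = 188 → BC (hex)
G = 142 → 8E (hex)
B = 143 → 8F (hex)
Hex = #BC8E8F


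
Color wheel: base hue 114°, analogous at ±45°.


Base hue: 114°
Left analog: (114 - 45) mod 360 = 69°
Right analog: (114 + 45) mod 360 = 159°
Analogous hues = 69° and 159°


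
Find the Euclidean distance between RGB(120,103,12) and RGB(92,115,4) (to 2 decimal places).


d = √[(R₁-R₂)² + (G₁-G₂)² + (B₁-B₂)²]
d = √[(120-92)² + (103-115)² + (12-4)²]
d = √[784 + 144 + 64]
d = √992
d ≈ 31.50


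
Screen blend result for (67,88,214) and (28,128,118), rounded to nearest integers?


Screen: C = 255 - (255-A)×(255-B)/255, rounded to nearest integer
R: 255 - (255-67)×(255-28)/255 = 255 - 42676/255 ≈ 255 - 167.357 = 87.643 → 88
G: 255 - (255-88)×(255-128)/255 = 255 - 21209/255 ≈ 255 - 83.173 = 171.827 → 172
B: 255 - (255-214)×(255-118)/255 = 255 - 5617/255 ≈ 255 - 22.027 = 232.973 → 233
= RGB(88, 172, 233)


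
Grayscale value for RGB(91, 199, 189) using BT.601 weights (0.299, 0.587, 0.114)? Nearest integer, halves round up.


Gray = 0.299×R + 0.587×G + 0.114×B
Gray = 0.299×91 + 0.587×199 + 0.114×189
Gray = 27.209 + 116.813 + 21.546
Gray = 165.568 → round half up → 166
Gray = 166


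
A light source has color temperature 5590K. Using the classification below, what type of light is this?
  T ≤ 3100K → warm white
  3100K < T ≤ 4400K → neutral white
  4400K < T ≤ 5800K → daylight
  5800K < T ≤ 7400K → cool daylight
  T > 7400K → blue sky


Temperature: 5590K
4400K < 5590K ≤ 5800K → daylight
Classification: daylight


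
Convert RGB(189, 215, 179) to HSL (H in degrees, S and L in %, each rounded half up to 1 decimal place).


Normalize: R'=189/255≈0.7412, G'=215/255≈0.8431, B'=179/255≈0.7020
Max=215/255, Min=179/255, Δ=Max-Min=36/255
L = (Max+Min)/2 = (215+179)/510 = 394/510 = 0.77254… → L = 77.3%
L > 0.5 → S = Δ/(2-Max-Min) = 36/(510-215-179) = 36/116 = 0.31034… → S = 31.0%
(the 1/255 factors cancel in S and H, so raw channel differences can be used)
Max is G' → H = 60 × ((B-R)/Δ + 2) = 60 × ((179-189)/36 + 2)
  -10/36 + 2 = -0.2777… + 2 = 1.7222…
  H = 60 × 1.7222… = 103.333…° → H = 103.3°
= HSL(103.3°, 31.0%, 77.3%)


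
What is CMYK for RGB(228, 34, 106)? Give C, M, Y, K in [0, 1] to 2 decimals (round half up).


R'=228/255≈0.8941, G'=34/255≈0.1333, B'=106/255≈0.4157
K = 1 - max(R',G',B') = 1 - 228/255 = 27/255 = 0.10588… → 0.11
(1-R'-K)/(1-K) simplifies to (max-R)/max with max = 228:
C = (228-228)/228 = 0/228 = 0 → 0.00
M = (228-34)/228 = 194/228 = 0.85087… → 0.85
Y = (228-106)/228 = 122/228 = 0.53508… → 0.54
= CMYK(0.00, 0.85, 0.54, 0.11)


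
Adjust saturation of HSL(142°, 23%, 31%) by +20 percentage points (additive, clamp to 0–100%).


Original S = 23%
Adjustment = +20 percentage points
New S = 23 + (20) = 43
Clamp to [0, 100] → 43
= HSL(142°, 43%, 31%)


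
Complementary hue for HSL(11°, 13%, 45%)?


Complement = opposite side of color wheel = hue + 180°
H' = (11 + 180) mod 360 = 191°
S and L unchanged.
= HSL(191°, 13%, 45%)


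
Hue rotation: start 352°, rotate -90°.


New hue = (H + rotation) mod 360
New hue = (352 -90) mod 360
= 262 mod 360
= 262°


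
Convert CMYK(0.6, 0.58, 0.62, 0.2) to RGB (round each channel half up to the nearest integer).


R = 255 × (1-C) × (1-K) = 255 × 0.40 × 0.80 = 81.6 → 82
G = 255 × (1-M) × (1-K) = 255 × 0.42 × 0.80 = 85.68 → 86
B = 255 × (1-Y) × (1-K) = 255 × 0.38 × 0.80 = 77.52 → 78
= RGB(82, 86, 78)


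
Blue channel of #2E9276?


Color: #2E9276
R = 2E = 46
G = 92 = 146
B = 76 = 118
Blue = 118


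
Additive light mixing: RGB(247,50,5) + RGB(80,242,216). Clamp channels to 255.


Additive: each channel = min(255, C₁+C₂)
R: 247+80 = 327 → 255
G: 50+242 = 292 → 255
B: 5+216 = 221 → 221
= RGB(255, 255, 221)


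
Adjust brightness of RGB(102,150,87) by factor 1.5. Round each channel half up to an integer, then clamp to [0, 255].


Multiply each channel by 1.5, round half up, clamp to [0, 255]
R: 102×1.5 = 153
G: 150×1.5 = 225
B: 87×1.5 = 130.5 → round → 131
= RGB(153, 225, 131)


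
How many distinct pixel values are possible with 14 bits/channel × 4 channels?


Total bits = 14 bits/channel × 4 channels = 56 bits
Distinct pixel values = 2^56
= 72,057,594,037,927,936 pixel values


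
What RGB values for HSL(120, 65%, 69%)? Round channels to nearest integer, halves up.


H=120°, S=0.65, L=0.69
C = (1-|2L-1|)×S = (1-|0.38|)×0.65 = 0.403
H' = H/60 = 120/60 ≈ 2.0000; X = C×(1-|H' mod 2 - 1|) = 0.0
m = L - C/2 = 0.69 - 0.2015 = 0.4885
Sector ⌊H'⌋ = 2 → (R',G',B') = (0.0, 0.403, 0.0)
RGB = ((R'+m)×255, (G'+m)×255, (B'+m)×255) = (124.5675, 227.3325, 124.5675)
Round half up → RGB(125, 227, 125)


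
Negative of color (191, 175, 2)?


Invert: (255-R, 255-G, 255-B)
R: 255-191 = 64
G: 255-175 = 80
B: 255-2 = 253
= RGB(64, 80, 253)


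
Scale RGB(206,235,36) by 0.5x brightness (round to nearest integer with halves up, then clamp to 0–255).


Multiply each channel by 0.5, round half up, clamp to [0, 255]
R: 206×0.5 = 103
G: 235×0.5 = 117.5 → round → 118
B: 36×0.5 = 18
= RGB(103, 118, 18)


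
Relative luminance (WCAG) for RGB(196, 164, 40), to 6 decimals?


Linearize each channel (sRGB transfer function): c = v/255; c_lin = c/12.92 if c ≤ 0.04045, else ((c+0.055)/1.055)^2.4
  R: 196/255 ≈ 0.768627 > 0.04045 → ((0.768627+0.055)/1.055)^2.4 ≈ 0.552011
  G: 164/255 ≈ 0.643137 > 0.04045 → ((0.643137+0.055)/1.055)^2.4 ≈ 0.371238
  B: 40/255 ≈ 0.156863 > 0.04045 → ((0.156863+0.055)/1.055)^2.4 ≈ 0.021219
R_lin = 0.552011, G_lin = 0.371238, B_lin = 0.021219
L = 0.2126×R + 0.7152×G + 0.0722×B
L = 0.2126×0.552011 + 0.7152×0.371238 + 0.0722×0.021219
L ≈ 0.384399


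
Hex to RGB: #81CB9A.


81 → 129 (R)
CB → 203 (G)
9A → 154 (B)
= RGB(129, 203, 154)


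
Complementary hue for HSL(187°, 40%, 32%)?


Complement = opposite side of color wheel = hue + 180°
H' = (187 + 180) mod 360 = 7°
S and L unchanged.
= HSL(7°, 40%, 32%)


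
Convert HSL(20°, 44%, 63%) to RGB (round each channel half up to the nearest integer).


H=20°, S=0.44, L=0.63
C = (1-|2L-1|)×S = (1-|0.26|)×0.44 = 0.3256
H' = H/60 = 20/60 ≈ 0.3333; X = C×(1-|H' mod 2 - 1|) ≈ 0.1085
m = L - C/2 = 0.63 - 0.1628 = 0.4672
Sector ⌊H'⌋ = 0 → (R',G',B') = (0.3256, ≈0.1085, 0.0)
RGB = ((R'+m)×255, (G'+m)×255, (B'+m)×255) = (202.164, 146.812, 119.136)
Round half up → RGB(202, 147, 119)


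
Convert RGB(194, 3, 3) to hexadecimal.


R = 194 → C2 (hex)
G = 3 → 03 (hex)
B = 3 → 03 (hex)
Hex = #C20303


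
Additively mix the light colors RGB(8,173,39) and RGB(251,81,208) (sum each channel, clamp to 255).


Additive: each channel = min(255, C₁+C₂)
R: 8+251 = 259 → 255
G: 173+81 = 254 → 254
B: 39+208 = 247 → 247
= RGB(255, 254, 247)


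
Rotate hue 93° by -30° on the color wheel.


New hue = (H + rotation) mod 360
New hue = (93 -30) mod 360
= 63 mod 360
= 63°


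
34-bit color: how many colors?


Colors = 2^bits = 2^34
= 17,179,869,184 colors


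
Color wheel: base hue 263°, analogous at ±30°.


Base hue: 263°
Left analog: (263 - 30) mod 360 = 233°
Right analog: (263 + 30) mod 360 = 293°
Analogous hues = 233° and 293°


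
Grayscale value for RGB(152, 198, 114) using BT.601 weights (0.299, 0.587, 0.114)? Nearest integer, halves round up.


Gray = 0.299×R + 0.587×G + 0.114×B
Gray = 0.299×152 + 0.587×198 + 0.114×114
Gray = 45.448 + 116.226 + 12.996
Gray = 174.670 → round half up → 175
Gray = 175


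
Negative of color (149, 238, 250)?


Invert: (255-R, 255-G, 255-B)
R: 255-149 = 106
G: 255-238 = 17
B: 255-250 = 5
= RGB(106, 17, 5)


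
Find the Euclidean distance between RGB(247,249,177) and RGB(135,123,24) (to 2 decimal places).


d = √[(R₁-R₂)² + (G₁-G₂)² + (B₁-B₂)²]
d = √[(247-135)² + (249-123)² + (177-24)²]
d = √[12544 + 15876 + 23409]
d = √51829
d ≈ 227.66


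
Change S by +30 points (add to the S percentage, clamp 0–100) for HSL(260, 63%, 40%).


Original S = 63%
Adjustment = +30 percentage points
New S = 63 + (30) = 93
Clamp to [0, 100] → 93
= HSL(260°, 93%, 40%)


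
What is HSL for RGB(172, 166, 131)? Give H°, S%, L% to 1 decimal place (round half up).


Normalize: R'=172/255≈0.6745, G'=166/255≈0.6510, B'=131/255≈0.5137
Max=172/255, Min=131/255, Δ=Max-Min=41/255
L = (Max+Min)/2 = (172+131)/510 = 303/510 = 0.59411… → L = 59.4%
L > 0.5 → S = Δ/(2-Max-Min) = 41/(510-172-131) = 41/207 = 0.19806… → S = 19.8%
(the 1/255 factors cancel in S and H, so raw channel differences can be used)
Max is R' → H = 60 × (((G-B)/Δ) mod 6) = 60 × (((166-131)/41) mod 6)
  35/41 = 0.8536…
  H = 60 × 0.8536… = 51.219…° → H = 51.2°
= HSL(51.2°, 19.8%, 59.4%)


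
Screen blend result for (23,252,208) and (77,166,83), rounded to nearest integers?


Screen: C = 255 - (255-A)×(255-B)/255, rounded to nearest integer
R: 255 - (255-23)×(255-77)/255 = 255 - 41296/255 ≈ 255 - 161.945 = 93.055 → 93
G: 255 - (255-252)×(255-166)/255 = 255 - 267/255 ≈ 255 - 1.047 = 253.953 → 254
B: 255 - (255-208)×(255-83)/255 = 255 - 8084/255 ≈ 255 - 31.702 = 223.298 → 223
= RGB(93, 254, 223)


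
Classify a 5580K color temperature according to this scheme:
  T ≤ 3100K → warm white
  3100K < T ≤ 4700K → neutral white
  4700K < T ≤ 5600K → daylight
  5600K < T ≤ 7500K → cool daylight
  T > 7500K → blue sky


Temperature: 5580K
4700K < 5580K ≤ 5600K → daylight
Classification: daylight


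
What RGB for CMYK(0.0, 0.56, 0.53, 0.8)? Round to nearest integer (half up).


R = 255 × (1-C) × (1-K) = 255 × 1.00 × 0.20 = 51
G = 255 × (1-M) × (1-K) = 255 × 0.44 × 0.20 = 22.44 → 22
B = 255 × (1-Y) × (1-K) = 255 × 0.47 × 0.20 = 23.97 → 24
= RGB(51, 22, 24)


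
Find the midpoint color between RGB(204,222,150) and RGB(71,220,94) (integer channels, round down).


Midpoint: each channel = ⌊(C₁+C₂)/2⌋
R: ⌊(204+71)/2⌋ = 137
G: ⌊(222+220)/2⌋ = 221
B: ⌊(150+94)/2⌋ = 122
= RGB(137, 221, 122)


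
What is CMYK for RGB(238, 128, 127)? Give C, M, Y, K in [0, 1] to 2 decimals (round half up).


R'=238/255≈0.9333, G'=128/255≈0.5020, B'=127/255≈0.4980
K = 1 - max(R',G',B') = 1 - 238/255 = 17/255 = 0.06666… → 0.07
(1-R'-K)/(1-K) simplifies to (max-R)/max with max = 238:
C = (238-238)/238 = 0/238 = 0 → 0.00
M = (238-128)/238 = 110/238 = 0.46218… → 0.46
Y = (238-127)/238 = 111/238 = 0.46638… → 0.47
= CMYK(0.00, 0.46, 0.47, 0.07)


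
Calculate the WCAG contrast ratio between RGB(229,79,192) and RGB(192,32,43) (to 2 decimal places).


Linearize each sRGB channel c=v/255: c/12.92 if c ≤ 0.04045 else ((c+0.055)/1.055)^2.4
L = 0.2126×R_lin + 0.7152×G_lin + 0.0722×B_lin
Color 1 (229,79,192):
  R=229: 229/255≈0.8980 > 0.04045 → ((0.8980+0.055)/1.055)^2.4 ≈ 0.78354
  G=79: 79/255≈0.3098 > 0.04045 → ((0.3098+0.055)/1.055)^2.4 ≈ 0.07819
  B=192: 192/255≈0.7529 > 0.04045 → ((0.7529+0.055)/1.055)^2.4 ≈ 0.52712
  L1 = 0.2126×0.78354 + 0.7152×0.07819 + 0.0722×0.52712 ≈ 0.26056
Color 2 (192,32,43):
  R=192: 192/255≈0.7529 > 0.04045 → ((0.7529+0.055)/1.055)^2.4 ≈ 0.52712
  G=32: 32/255≈0.1255 > 0.04045 → ((0.1255+0.055)/1.055)^2.4 ≈ 0.01444
  B=43: 43/255≈0.1686 > 0.04045 → ((0.1686+0.055)/1.055)^2.4 ≈ 0.02416
  L2 = 0.2126×0.52712 + 0.7152×0.01444 + 0.0722×0.02416 ≈ 0.12414
Lighter = 0.26056, Darker = 0.12414
Ratio = (L_lighter + 0.05) / (L_darker + 0.05)
Ratio = (0.26056 + 0.05) / (0.12414 + 0.05) = 0.31056 / 0.17414 ≈ 1.7834
Ratio ≈ 1.78:1


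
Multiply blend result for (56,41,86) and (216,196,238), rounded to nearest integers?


Multiply: C = A×B/255, rounded to nearest integer
R: 56×216/255 = 12096/255 ≈ 47.435 → 47
G: 41×196/255 = 8036/255 ≈ 31.514 → 32
B: 86×238/255 = 20468/255 ≈ 80.267 → 80
= RGB(47, 32, 80)


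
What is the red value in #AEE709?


Color: #AEE709
R = AE = 174
G = E7 = 231
B = 09 = 9
Red = 174


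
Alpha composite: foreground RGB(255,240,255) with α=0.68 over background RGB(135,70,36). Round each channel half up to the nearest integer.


C = α×F + (1-α)×B, with 1-α = 0.32
R: 0.68×255 + 0.32×135 = 173.40 + 43.20 = 216.60 → 217
G: 0.68×240 + 0.32×70 = 163.20 + 22.40 = 185.60 → 186
B: 0.68×255 + 0.32×36 = 173.40 + 11.52 = 184.92 → 185
= RGB(217, 186, 185)


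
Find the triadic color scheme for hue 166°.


Triadic: equally spaced at 120° intervals
H1 = 166°
H2 = (166 + 120) mod 360 = 286°
H3 = (166 + 240) mod 360 = 46°
Triadic = 166°, 286°, 46°


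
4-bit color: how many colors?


Colors = 2^bits = 2^4
= 16 colors


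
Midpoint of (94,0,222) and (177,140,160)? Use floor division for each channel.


Midpoint: each channel = ⌊(C₁+C₂)/2⌋
R: ⌊(94+177)/2⌋ = 135
G: ⌊(0+140)/2⌋ = 70
B: ⌊(222+160)/2⌋ = 191
= RGB(135, 70, 191)


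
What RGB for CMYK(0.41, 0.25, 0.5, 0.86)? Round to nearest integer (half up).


R = 255 × (1-C) × (1-K) = 255 × 0.59 × 0.14 = 21.063 → 21
G = 255 × (1-M) × (1-K) = 255 × 0.75 × 0.14 = 26.775 → 27
B = 255 × (1-Y) × (1-K) = 255 × 0.50 × 0.14 = 17.85 → 18
= RGB(21, 27, 18)


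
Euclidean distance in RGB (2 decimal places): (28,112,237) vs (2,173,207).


d = √[(R₁-R₂)² + (G₁-G₂)² + (B₁-B₂)²]
d = √[(28-2)² + (112-173)² + (237-207)²]
d = √[676 + 3721 + 900]
d = √5297
d ≈ 72.78


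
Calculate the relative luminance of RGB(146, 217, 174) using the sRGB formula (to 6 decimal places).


Linearize each channel (sRGB transfer function): c = v/255; c_lin = c/12.92 if c ≤ 0.04045, else ((c+0.055)/1.055)^2.4
  R: 146/255 ≈ 0.572549 > 0.04045 → ((0.572549+0.055)/1.055)^2.4 ≈ 0.287441
  G: 217/255 ≈ 0.850980 > 0.04045 → ((0.850980+0.055)/1.055)^2.4 ≈ 0.693872
  B: 174/255 ≈ 0.682353 > 0.04045 → ((0.682353+0.055)/1.055)^2.4 ≈ 0.423268
R_lin = 0.287441, G_lin = 0.693872, B_lin = 0.423268
L = 0.2126×R + 0.7152×G + 0.0722×B
L = 0.2126×0.287441 + 0.7152×0.693872 + 0.0722×0.423268
L ≈ 0.587927


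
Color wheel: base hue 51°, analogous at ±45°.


Base hue: 51°
Left analog: (51 - 45) mod 360 = 6°
Right analog: (51 + 45) mod 360 = 96°
Analogous hues = 6° and 96°


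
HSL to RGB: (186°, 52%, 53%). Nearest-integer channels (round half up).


H=186°, S=0.52, L=0.53
C = (1-|2L-1|)×S = (1-|0.06|)×0.52 = 0.4888
H' = H/60 = 186/60 ≈ 3.1000; X = C×(1-|H' mod 2 - 1|) = 0.43992
m = L - C/2 = 0.53 - 0.2444 = 0.2856
Sector ⌊H'⌋ = 3 → (R',G',B') = (0.0, 0.43992, 0.4888)
RGB = ((R'+m)×255, (G'+m)×255, (B'+m)×255) = (72.828, 185.0076, 197.472)
Round half up → RGB(73, 185, 197)


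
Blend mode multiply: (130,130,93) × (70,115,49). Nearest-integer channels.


Multiply: C = A×B/255, rounded to nearest integer
R: 130×70/255 = 9100/255 ≈ 35.686 → 36
G: 130×115/255 = 14950/255 ≈ 58.627 → 59
B: 93×49/255 = 4557/255 ≈ 17.871 → 18
= RGB(36, 59, 18)


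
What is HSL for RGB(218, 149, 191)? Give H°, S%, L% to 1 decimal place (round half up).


Normalize: R'=218/255≈0.8549, G'=149/255≈0.5843, B'=191/255≈0.7490
Max=218/255, Min=149/255, Δ=Max-Min=69/255
L = (Max+Min)/2 = (218+149)/510 = 367/510 = 0.71960… → L = 72.0%
L > 0.5 → S = Δ/(2-Max-Min) = 69/(510-218-149) = 69/143 = 0.48251… → S = 48.3%
(the 1/255 factors cancel in S and H, so raw channel differences can be used)
Max is R' → H = 60 × (((G-B)/Δ) mod 6) = 60 × (((149-191)/69) mod 6)
  (-42)/69 = -0.6086…; negative, so add 6 → 5.3913…
  H = 60 × 5.3913… = 323.478…° → H = 323.5°
= HSL(323.5°, 48.3%, 72.0%)


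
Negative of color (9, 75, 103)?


Invert: (255-R, 255-G, 255-B)
R: 255-9 = 246
G: 255-75 = 180
B: 255-103 = 152
= RGB(246, 180, 152)


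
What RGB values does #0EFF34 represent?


0E → 14 (R)
FF → 255 (G)
34 → 52 (B)
= RGB(14, 255, 52)


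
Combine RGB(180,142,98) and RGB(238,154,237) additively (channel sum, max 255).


Additive: each channel = min(255, C₁+C₂)
R: 180+238 = 418 → 255
G: 142+154 = 296 → 255
B: 98+237 = 335 → 255
= RGB(255, 255, 255)


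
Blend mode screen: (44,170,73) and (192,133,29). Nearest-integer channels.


Screen: C = 255 - (255-A)×(255-B)/255, rounded to nearest integer
R: 255 - (255-44)×(255-192)/255 = 255 - 13293/255 ≈ 255 - 52.129 = 202.871 → 203
G: 255 - (255-170)×(255-133)/255 = 255 - 10370/255 ≈ 255 - 40.667 = 214.333 → 214
B: 255 - (255-73)×(255-29)/255 = 255 - 41132/255 ≈ 255 - 161.302 = 93.698 → 94
= RGB(203, 214, 94)


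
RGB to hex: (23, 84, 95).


R = 23 → 17 (hex)
G = 84 → 54 (hex)
B = 95 → 5F (hex)
Hex = #17545F


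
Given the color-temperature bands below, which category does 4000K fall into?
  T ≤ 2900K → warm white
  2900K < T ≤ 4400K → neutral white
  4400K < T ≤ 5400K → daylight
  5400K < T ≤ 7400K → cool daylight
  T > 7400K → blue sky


Temperature: 4000K
2900K < 4000K ≤ 4400K → neutral white
Classification: neutral white


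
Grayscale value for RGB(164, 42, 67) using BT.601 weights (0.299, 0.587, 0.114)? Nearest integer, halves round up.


Gray = 0.299×R + 0.587×G + 0.114×B
Gray = 0.299×164 + 0.587×42 + 0.114×67
Gray = 49.036 + 24.654 + 7.638
Gray = 81.328 → round half up → 81
Gray = 81


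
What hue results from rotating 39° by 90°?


New hue = (H + rotation) mod 360
New hue = (39 + 90) mod 360
= 129 mod 360
= 129°


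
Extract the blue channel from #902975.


Color: #902975
R = 90 = 144
G = 29 = 41
B = 75 = 117
Blue = 117


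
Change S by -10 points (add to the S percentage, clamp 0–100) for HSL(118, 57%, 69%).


Original S = 57%
Adjustment = -10 percentage points
New S = 57 + (-10) = 47
Clamp to [0, 100] → 47
= HSL(118°, 47%, 69%)


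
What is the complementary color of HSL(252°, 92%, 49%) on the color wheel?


Complement = opposite side of color wheel = hue + 180°
H' = (252 + 180) mod 360 = 72°
S and L unchanged.
= HSL(72°, 92%, 49%)


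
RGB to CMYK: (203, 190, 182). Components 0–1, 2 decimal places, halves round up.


R'=203/255≈0.7961, G'=190/255≈0.7451, B'=182/255≈0.7137
K = 1 - max(R',G',B') = 1 - 203/255 = 52/255 = 0.20392… → 0.20
(1-R'-K)/(1-K) simplifies to (max-R)/max with max = 203:
C = (203-203)/203 = 0/203 = 0 → 0.00
M = (203-190)/203 = 13/203 = 0.06403… → 0.06
Y = (203-182)/203 = 21/203 = 0.10344… → 0.10
= CMYK(0.00, 0.06, 0.10, 0.20)


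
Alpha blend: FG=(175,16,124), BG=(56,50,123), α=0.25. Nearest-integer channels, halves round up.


C = α×F + (1-α)×B, with 1-α = 0.75
R: 0.25×175 + 0.75×56 = 43.75 + 42.00 = 85.75 → 86
G: 0.25×16 + 0.75×50 = 4.00 + 37.50 = 41.50 → 42
B: 0.25×124 + 0.75×123 = 31.00 + 92.25 = 123.25 → 123
= RGB(86, 42, 123)


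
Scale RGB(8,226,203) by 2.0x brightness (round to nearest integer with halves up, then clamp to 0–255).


Multiply each channel by 2.0, round half up, clamp to [0, 255]
R: 8×2.0 = 16
G: 226×2.0 = 452 → clamp → 255
B: 203×2.0 = 406 → clamp → 255
= RGB(16, 255, 255)


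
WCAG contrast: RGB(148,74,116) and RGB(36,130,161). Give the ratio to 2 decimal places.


Linearize each sRGB channel c=v/255: c/12.92 if c ≤ 0.04045 else ((c+0.055)/1.055)^2.4
L = 0.2126×R_lin + 0.7152×G_lin + 0.0722×B_lin
Color 1 (148,74,116):
  R=148: 148/255≈0.5804 > 0.04045 → ((0.5804+0.055)/1.055)^2.4 ≈ 0.29614
  G=74: 74/255≈0.2902 > 0.04045 → ((0.2902+0.055)/1.055)^2.4 ≈ 0.06848
  B=116: 116/255≈0.4549 > 0.04045 → ((0.4549+0.055)/1.055)^2.4 ≈ 0.17465
  L1 = 0.2126×0.29614 + 0.7152×0.06848 + 0.0722×0.17465 ≈ 0.12454
Color 2 (36,130,161):
  R=36: 36/255≈0.1412 > 0.04045 → ((0.1412+0.055)/1.055)^2.4 ≈ 0.01764
  G=130: 130/255≈0.5098 > 0.04045 → ((0.5098+0.055)/1.055)^2.4 ≈ 0.22323
  B=161: 161/255≈0.6314 > 0.04045 → ((0.6314+0.055)/1.055)^2.4 ≈ 0.35640
  L2 = 0.2126×0.01764 + 0.7152×0.22323 + 0.0722×0.35640 ≈ 0.18914
Lighter = 0.18914, Darker = 0.12454
Ratio = (L_lighter + 0.05) / (L_darker + 0.05)
Ratio = (0.18914 + 0.05) / (0.12454 + 0.05) = 0.23914 / 0.17454 ≈ 1.3701
Ratio ≈ 1.37:1


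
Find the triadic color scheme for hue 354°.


Triadic: equally spaced at 120° intervals
H1 = 354°
H2 = (354 + 120) mod 360 = 114°
H3 = (354 + 240) mod 360 = 234°
Triadic = 354°, 114°, 234°


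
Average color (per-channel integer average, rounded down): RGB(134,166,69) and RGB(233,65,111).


Midpoint: each channel = ⌊(C₁+C₂)/2⌋
R: ⌊(134+233)/2⌋ = 183
G: ⌊(166+65)/2⌋ = 115
B: ⌊(69+111)/2⌋ = 90
= RGB(183, 115, 90)


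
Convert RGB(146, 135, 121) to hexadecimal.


R = 146 → 92 (hex)
G = 135 → 87 (hex)
B = 121 → 79 (hex)
Hex = #928779


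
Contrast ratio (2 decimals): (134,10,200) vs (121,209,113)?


Linearize each sRGB channel c=v/255: c/12.92 if c ≤ 0.04045 else ((c+0.055)/1.055)^2.4
L = 0.2126×R_lin + 0.7152×G_lin + 0.0722×B_lin
Color 1 (134,10,200):
  R=134: 134/255≈0.5255 > 0.04045 → ((0.5255+0.055)/1.055)^2.4 ≈ 0.23840
  G=10: 10/255≈0.0392 ≤ 0.04045 → 0.0392/12.92 ≈ 0.00304
  B=200: 200/255≈0.7843 > 0.04045 → ((0.7843+0.055)/1.055)^2.4 ≈ 0.57758
  L1 = 0.2126×0.23840 + 0.7152×0.00304 + 0.0722×0.57758 ≈ 0.09456
Color 2 (121,209,113):
  R=121: 121/255≈0.4745 > 0.04045 → ((0.4745+0.055)/1.055)^2.4 ≈ 0.19120
  G=209: 209/255≈0.8196 > 0.04045 → ((0.8196+0.055)/1.055)^2.4 ≈ 0.63760
  B=113: 113/255≈0.4431 > 0.04045 → ((0.4431+0.055)/1.055)^2.4 ≈ 0.16513
  L2 = 0.2126×0.19120 + 0.7152×0.63760 + 0.0722×0.16513 ≈ 0.50858
Lighter = 0.50858, Darker = 0.09456
Ratio = (L_lighter + 0.05) / (L_darker + 0.05)
Ratio = (0.50858 + 0.05) / (0.09456 + 0.05) = 0.55858 / 0.14456 ≈ 3.8641
Ratio ≈ 3.86:1
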